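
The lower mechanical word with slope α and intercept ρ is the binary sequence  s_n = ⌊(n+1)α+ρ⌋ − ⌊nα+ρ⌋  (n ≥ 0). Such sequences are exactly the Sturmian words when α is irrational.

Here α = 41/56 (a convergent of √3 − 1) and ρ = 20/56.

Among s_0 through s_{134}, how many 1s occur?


#1s = Σ_{n=0}^{134} s_n = Σ_{n=0}^{134} (⌊(n+1)α+ρ⌋ − ⌊nα+ρ⌋)
the sum telescopes: every ⌊nα+ρ⌋ with 0 < n < 135 appears once with + and once with −, leaving ⌊135α+ρ⌋ − ⌊0·α+ρ⌋
135α + ρ = (135·41 + 20) / 56 = 5555/56
ρ = 20/56
⌊5555/56⌋ = 99,  ⌊20/56⌋ = 0
#1s = 99 − 0 = 99

99


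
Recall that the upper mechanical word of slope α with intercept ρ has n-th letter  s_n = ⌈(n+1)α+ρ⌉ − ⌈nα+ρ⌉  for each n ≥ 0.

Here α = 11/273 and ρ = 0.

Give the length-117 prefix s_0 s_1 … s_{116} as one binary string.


n=0: ⌈(1·11)/273⌉ − ⌈(0·11)/273⌉ = ⌈11/273⌉ − ⌈0/273⌉ = 1 − 0 = 1
n=1: ⌈(2·11)/273⌉ − ⌈(1·11)/273⌉ = ⌈22/273⌉ − ⌈11/273⌉ = 1 − 1 = 0
n=2: ⌈(3·11)/273⌉ − ⌈(2·11)/273⌉ = ⌈33/273⌉ − ⌈22/273⌉ = 1 − 1 = 0
n=3: ⌈(4·11)/273⌉ − ⌈(3·11)/273⌉ = ⌈44/273⌉ − ⌈33/273⌉ = 1 − 1 = 0
n=4: ⌈(5·11)/273⌉ − ⌈(4·11)/273⌉ = ⌈55/273⌉ − ⌈44/273⌉ = 1 − 1 = 0
n=5: ⌈(6·11)/273⌉ − ⌈(5·11)/273⌉ = ⌈66/273⌉ − ⌈55/273⌉ = 1 − 1 = 0
n=6: ⌈(7·11)/273⌉ − ⌈(6·11)/273⌉ = ⌈77/273⌉ − ⌈66/273⌉ = 1 − 1 = 0
n=7: ⌈(8·11)/273⌉ − ⌈(7·11)/273⌉ = ⌈88/273⌉ − ⌈77/273⌉ = 1 − 1 = 0
n=8: ⌈(9·11)/273⌉ − ⌈(8·11)/273⌉ = ⌈99/273⌉ − ⌈88/273⌉ = 1 − 1 = 0
n=9: ⌈(10·11)/273⌉ − ⌈(9·11)/273⌉ = ⌈110/273⌉ − ⌈99/273⌉ = 1 − 1 = 0
n=10: ⌈(11·11)/273⌉ − ⌈(10·11)/273⌉ = ⌈121/273⌉ − ⌈110/273⌉ = 1 − 1 = 0
n=11: ⌈(12·11)/273⌉ − ⌈(11·11)/273⌉ = ⌈132/273⌉ − ⌈121/273⌉ = 1 − 1 = 0
n=12: ⌈(13·11)/273⌉ − ⌈(12·11)/273⌉ = ⌈143/273⌉ − ⌈132/273⌉ = 1 − 1 = 0
n=13: ⌈(14·11)/273⌉ − ⌈(13·11)/273⌉ = ⌈154/273⌉ − ⌈143/273⌉ = 1 − 1 = 0
n=14: ⌈(15·11)/273⌉ − ⌈(14·11)/273⌉ = ⌈165/273⌉ − ⌈154/273⌉ = 1 − 1 = 0
n=15: ⌈(16·11)/273⌉ − ⌈(15·11)/273⌉ = ⌈176/273⌉ − ⌈165/273⌉ = 1 − 1 = 0
n=16: ⌈(17·11)/273⌉ − ⌈(16·11)/273⌉ = ⌈187/273⌉ − ⌈176/273⌉ = 1 − 1 = 0
n=17: ⌈(18·11)/273⌉ − ⌈(17·11)/273⌉ = ⌈198/273⌉ − ⌈187/273⌉ = 1 − 1 = 0
n=18: ⌈(19·11)/273⌉ − ⌈(18·11)/273⌉ = ⌈209/273⌉ − ⌈198/273⌉ = 1 − 1 = 0
n=19: ⌈(20·11)/273⌉ − ⌈(19·11)/273⌉ = ⌈220/273⌉ − ⌈209/273⌉ = 1 − 1 = 0
n=20: ⌈(21·11)/273⌉ − ⌈(20·11)/273⌉ = ⌈231/273⌉ − ⌈220/273⌉ = 1 − 1 = 0
n=21: ⌈(22·11)/273⌉ − ⌈(21·11)/273⌉ = ⌈242/273⌉ − ⌈231/273⌉ = 1 − 1 = 0
n=22: ⌈(23·11)/273⌉ − ⌈(22·11)/273⌉ = ⌈253/273⌉ − ⌈242/273⌉ = 1 − 1 = 0
n=23: ⌈(24·11)/273⌉ − ⌈(23·11)/273⌉ = ⌈264/273⌉ − ⌈253/273⌉ = 1 − 1 = 0
n=24: ⌈(25·11)/273⌉ − ⌈(24·11)/273⌉ = ⌈275/273⌉ − ⌈264/273⌉ = 2 − 1 = 1
n=25: ⌈(26·11)/273⌉ − ⌈(25·11)/273⌉ = ⌈286/273⌉ − ⌈275/273⌉ = 2 − 2 = 0
n=26: ⌈(27·11)/273⌉ − ⌈(26·11)/273⌉ = ⌈297/273⌉ − ⌈286/273⌉ = 2 − 2 = 0
n=27: ⌈(28·11)/273⌉ − ⌈(27·11)/273⌉ = ⌈308/273⌉ − ⌈297/273⌉ = 2 − 2 = 0
n=28: ⌈(29·11)/273⌉ − ⌈(28·11)/273⌉ = ⌈319/273⌉ − ⌈308/273⌉ = 2 − 2 = 0
n=29: ⌈(30·11)/273⌉ − ⌈(29·11)/273⌉ = ⌈330/273⌉ − ⌈319/273⌉ = 2 − 2 = 0
n=30: ⌈(31·11)/273⌉ − ⌈(30·11)/273⌉ = ⌈341/273⌉ − ⌈330/273⌉ = 2 − 2 = 0
n=31: ⌈(32·11)/273⌉ − ⌈(31·11)/273⌉ = ⌈352/273⌉ − ⌈341/273⌉ = 2 − 2 = 0
n=32: ⌈(33·11)/273⌉ − ⌈(32·11)/273⌉ = ⌈363/273⌉ − ⌈352/273⌉ = 2 − 2 = 0
n=33: ⌈(34·11)/273⌉ − ⌈(33·11)/273⌉ = ⌈374/273⌉ − ⌈363/273⌉ = 2 − 2 = 0
n=34: ⌈(35·11)/273⌉ − ⌈(34·11)/273⌉ = ⌈385/273⌉ − ⌈374/273⌉ = 2 − 2 = 0
n=35: ⌈(36·11)/273⌉ − ⌈(35·11)/273⌉ = ⌈396/273⌉ − ⌈385/273⌉ = 2 − 2 = 0
n=36: ⌈(37·11)/273⌉ − ⌈(36·11)/273⌉ = ⌈407/273⌉ − ⌈396/273⌉ = 2 − 2 = 0
n=37: ⌈(38·11)/273⌉ − ⌈(37·11)/273⌉ = ⌈418/273⌉ − ⌈407/273⌉ = 2 − 2 = 0
n=38: ⌈(39·11)/273⌉ − ⌈(38·11)/273⌉ = ⌈429/273⌉ − ⌈418/273⌉ = 2 − 2 = 0
n=39: ⌈(40·11)/273⌉ − ⌈(39·11)/273⌉ = ⌈440/273⌉ − ⌈429/273⌉ = 2 − 2 = 0
n=40: ⌈(41·11)/273⌉ − ⌈(40·11)/273⌉ = ⌈451/273⌉ − ⌈440/273⌉ = 2 − 2 = 0
n=41: ⌈(42·11)/273⌉ − ⌈(41·11)/273⌉ = ⌈462/273⌉ − ⌈451/273⌉ = 2 − 2 = 0
n=42: ⌈(43·11)/273⌉ − ⌈(42·11)/273⌉ = ⌈473/273⌉ − ⌈462/273⌉ = 2 − 2 = 0
n=43: ⌈(44·11)/273⌉ − ⌈(43·11)/273⌉ = ⌈484/273⌉ − ⌈473/273⌉ = 2 − 2 = 0
n=44: ⌈(45·11)/273⌉ − ⌈(44·11)/273⌉ = ⌈495/273⌉ − ⌈484/273⌉ = 2 − 2 = 0
n=45: ⌈(46·11)/273⌉ − ⌈(45·11)/273⌉ = ⌈506/273⌉ − ⌈495/273⌉ = 2 − 2 = 0
n=46: ⌈(47·11)/273⌉ − ⌈(46·11)/273⌉ = ⌈517/273⌉ − ⌈506/273⌉ = 2 − 2 = 0
n=47: ⌈(48·11)/273⌉ − ⌈(47·11)/273⌉ = ⌈528/273⌉ − ⌈517/273⌉ = 2 − 2 = 0
n=48: ⌈(49·11)/273⌉ − ⌈(48·11)/273⌉ = ⌈539/273⌉ − ⌈528/273⌉ = 2 − 2 = 0
n=49: ⌈(50·11)/273⌉ − ⌈(49·11)/273⌉ = ⌈550/273⌉ − ⌈539/273⌉ = 3 − 2 = 1
n=50: ⌈(51·11)/273⌉ − ⌈(50·11)/273⌉ = ⌈561/273⌉ − ⌈550/273⌉ = 3 − 3 = 0
n=51: ⌈(52·11)/273⌉ − ⌈(51·11)/273⌉ = ⌈572/273⌉ − ⌈561/273⌉ = 3 − 3 = 0
n=52: ⌈(53·11)/273⌉ − ⌈(52·11)/273⌉ = ⌈583/273⌉ − ⌈572/273⌉ = 3 − 3 = 0
n=53: ⌈(54·11)/273⌉ − ⌈(53·11)/273⌉ = ⌈594/273⌉ − ⌈583/273⌉ = 3 − 3 = 0
n=54: ⌈(55·11)/273⌉ − ⌈(54·11)/273⌉ = ⌈605/273⌉ − ⌈594/273⌉ = 3 − 3 = 0
n=55: ⌈(56·11)/273⌉ − ⌈(55·11)/273⌉ = ⌈616/273⌉ − ⌈605/273⌉ = 3 − 3 = 0
n=56: ⌈(57·11)/273⌉ − ⌈(56·11)/273⌉ = ⌈627/273⌉ − ⌈616/273⌉ = 3 − 3 = 0
n=57: ⌈(58·11)/273⌉ − ⌈(57·11)/273⌉ = ⌈638/273⌉ − ⌈627/273⌉ = 3 − 3 = 0
n=58: ⌈(59·11)/273⌉ − ⌈(58·11)/273⌉ = ⌈649/273⌉ − ⌈638/273⌉ = 3 − 3 = 0
n=59: ⌈(60·11)/273⌉ − ⌈(59·11)/273⌉ = ⌈660/273⌉ − ⌈649/273⌉ = 3 − 3 = 0
n=60: ⌈(61·11)/273⌉ − ⌈(60·11)/273⌉ = ⌈671/273⌉ − ⌈660/273⌉ = 3 − 3 = 0
n=61: ⌈(62·11)/273⌉ − ⌈(61·11)/273⌉ = ⌈682/273⌉ − ⌈671/273⌉ = 3 − 3 = 0
n=62: ⌈(63·11)/273⌉ − ⌈(62·11)/273⌉ = ⌈693/273⌉ − ⌈682/273⌉ = 3 − 3 = 0
n=63: ⌈(64·11)/273⌉ − ⌈(63·11)/273⌉ = ⌈704/273⌉ − ⌈693/273⌉ = 3 − 3 = 0
n=64: ⌈(65·11)/273⌉ − ⌈(64·11)/273⌉ = ⌈715/273⌉ − ⌈704/273⌉ = 3 − 3 = 0
n=65: ⌈(66·11)/273⌉ − ⌈(65·11)/273⌉ = ⌈726/273⌉ − ⌈715/273⌉ = 3 − 3 = 0
n=66: ⌈(67·11)/273⌉ − ⌈(66·11)/273⌉ = ⌈737/273⌉ − ⌈726/273⌉ = 3 − 3 = 0
n=67: ⌈(68·11)/273⌉ − ⌈(67·11)/273⌉ = ⌈748/273⌉ − ⌈737/273⌉ = 3 − 3 = 0
n=68: ⌈(69·11)/273⌉ − ⌈(68·11)/273⌉ = ⌈759/273⌉ − ⌈748/273⌉ = 3 − 3 = 0
n=69: ⌈(70·11)/273⌉ − ⌈(69·11)/273⌉ = ⌈770/273⌉ − ⌈759/273⌉ = 3 − 3 = 0
n=70: ⌈(71·11)/273⌉ − ⌈(70·11)/273⌉ = ⌈781/273⌉ − ⌈770/273⌉ = 3 − 3 = 0
n=71: ⌈(72·11)/273⌉ − ⌈(71·11)/273⌉ = ⌈792/273⌉ − ⌈781/273⌉ = 3 − 3 = 0
n=72: ⌈(73·11)/273⌉ − ⌈(72·11)/273⌉ = ⌈803/273⌉ − ⌈792/273⌉ = 3 − 3 = 0
n=73: ⌈(74·11)/273⌉ − ⌈(73·11)/273⌉ = ⌈814/273⌉ − ⌈803/273⌉ = 3 − 3 = 0
n=74: ⌈(75·11)/273⌉ − ⌈(74·11)/273⌉ = ⌈825/273⌉ − ⌈814/273⌉ = 4 − 3 = 1
n=75: ⌈(76·11)/273⌉ − ⌈(75·11)/273⌉ = ⌈836/273⌉ − ⌈825/273⌉ = 4 − 4 = 0
n=76: ⌈(77·11)/273⌉ − ⌈(76·11)/273⌉ = ⌈847/273⌉ − ⌈836/273⌉ = 4 − 4 = 0
n=77: ⌈(78·11)/273⌉ − ⌈(77·11)/273⌉ = ⌈858/273⌉ − ⌈847/273⌉ = 4 − 4 = 0
n=78: ⌈(79·11)/273⌉ − ⌈(78·11)/273⌉ = ⌈869/273⌉ − ⌈858/273⌉ = 4 − 4 = 0
n=79: ⌈(80·11)/273⌉ − ⌈(79·11)/273⌉ = ⌈880/273⌉ − ⌈869/273⌉ = 4 − 4 = 0
n=80: ⌈(81·11)/273⌉ − ⌈(80·11)/273⌉ = ⌈891/273⌉ − ⌈880/273⌉ = 4 − 4 = 0
n=81: ⌈(82·11)/273⌉ − ⌈(81·11)/273⌉ = ⌈902/273⌉ − ⌈891/273⌉ = 4 − 4 = 0
n=82: ⌈(83·11)/273⌉ − ⌈(82·11)/273⌉ = ⌈913/273⌉ − ⌈902/273⌉ = 4 − 4 = 0
n=83: ⌈(84·11)/273⌉ − ⌈(83·11)/273⌉ = ⌈924/273⌉ − ⌈913/273⌉ = 4 − 4 = 0
n=84: ⌈(85·11)/273⌉ − ⌈(84·11)/273⌉ = ⌈935/273⌉ − ⌈924/273⌉ = 4 − 4 = 0
n=85: ⌈(86·11)/273⌉ − ⌈(85·11)/273⌉ = ⌈946/273⌉ − ⌈935/273⌉ = 4 − 4 = 0
n=86: ⌈(87·11)/273⌉ − ⌈(86·11)/273⌉ = ⌈957/273⌉ − ⌈946/273⌉ = 4 − 4 = 0
n=87: ⌈(88·11)/273⌉ − ⌈(87·11)/273⌉ = ⌈968/273⌉ − ⌈957/273⌉ = 4 − 4 = 0
n=88: ⌈(89·11)/273⌉ − ⌈(88·11)/273⌉ = ⌈979/273⌉ − ⌈968/273⌉ = 4 − 4 = 0
n=89: ⌈(90·11)/273⌉ − ⌈(89·11)/273⌉ = ⌈990/273⌉ − ⌈979/273⌉ = 4 − 4 = 0
n=90: ⌈(91·11)/273⌉ − ⌈(90·11)/273⌉ = ⌈1001/273⌉ − ⌈990/273⌉ = 4 − 4 = 0
n=91: ⌈(92·11)/273⌉ − ⌈(91·11)/273⌉ = ⌈1012/273⌉ − ⌈1001/273⌉ = 4 − 4 = 0
n=92: ⌈(93·11)/273⌉ − ⌈(92·11)/273⌉ = ⌈1023/273⌉ − ⌈1012/273⌉ = 4 − 4 = 0
n=93: ⌈(94·11)/273⌉ − ⌈(93·11)/273⌉ = ⌈1034/273⌉ − ⌈1023/273⌉ = 4 − 4 = 0
n=94: ⌈(95·11)/273⌉ − ⌈(94·11)/273⌉ = ⌈1045/273⌉ − ⌈1034/273⌉ = 4 − 4 = 0
n=95: ⌈(96·11)/273⌉ − ⌈(95·11)/273⌉ = ⌈1056/273⌉ − ⌈1045/273⌉ = 4 − 4 = 0
n=96: ⌈(97·11)/273⌉ − ⌈(96·11)/273⌉ = ⌈1067/273⌉ − ⌈1056/273⌉ = 4 − 4 = 0
n=97: ⌈(98·11)/273⌉ − ⌈(97·11)/273⌉ = ⌈1078/273⌉ − ⌈1067/273⌉ = 4 − 4 = 0
n=98: ⌈(99·11)/273⌉ − ⌈(98·11)/273⌉ = ⌈1089/273⌉ − ⌈1078/273⌉ = 4 − 4 = 0
n=99: ⌈(100·11)/273⌉ − ⌈(99·11)/273⌉ = ⌈1100/273⌉ − ⌈1089/273⌉ = 5 − 4 = 1
n=100: ⌈(101·11)/273⌉ − ⌈(100·11)/273⌉ = ⌈1111/273⌉ − ⌈1100/273⌉ = 5 − 5 = 0
n=101: ⌈(102·11)/273⌉ − ⌈(101·11)/273⌉ = ⌈1122/273⌉ − ⌈1111/273⌉ = 5 − 5 = 0
n=102: ⌈(103·11)/273⌉ − ⌈(102·11)/273⌉ = ⌈1133/273⌉ − ⌈1122/273⌉ = 5 − 5 = 0
n=103: ⌈(104·11)/273⌉ − ⌈(103·11)/273⌉ = ⌈1144/273⌉ − ⌈1133/273⌉ = 5 − 5 = 0
n=104: ⌈(105·11)/273⌉ − ⌈(104·11)/273⌉ = ⌈1155/273⌉ − ⌈1144/273⌉ = 5 − 5 = 0
n=105: ⌈(106·11)/273⌉ − ⌈(105·11)/273⌉ = ⌈1166/273⌉ − ⌈1155/273⌉ = 5 − 5 = 0
n=106: ⌈(107·11)/273⌉ − ⌈(106·11)/273⌉ = ⌈1177/273⌉ − ⌈1166/273⌉ = 5 − 5 = 0
n=107: ⌈(108·11)/273⌉ − ⌈(107·11)/273⌉ = ⌈1188/273⌉ − ⌈1177/273⌉ = 5 − 5 = 0
n=108: ⌈(109·11)/273⌉ − ⌈(108·11)/273⌉ = ⌈1199/273⌉ − ⌈1188/273⌉ = 5 − 5 = 0
n=109: ⌈(110·11)/273⌉ − ⌈(109·11)/273⌉ = ⌈1210/273⌉ − ⌈1199/273⌉ = 5 − 5 = 0
n=110: ⌈(111·11)/273⌉ − ⌈(110·11)/273⌉ = ⌈1221/273⌉ − ⌈1210/273⌉ = 5 − 5 = 0
n=111: ⌈(112·11)/273⌉ − ⌈(111·11)/273⌉ = ⌈1232/273⌉ − ⌈1221/273⌉ = 5 − 5 = 0
n=112: ⌈(113·11)/273⌉ − ⌈(112·11)/273⌉ = ⌈1243/273⌉ − ⌈1232/273⌉ = 5 − 5 = 0
n=113: ⌈(114·11)/273⌉ − ⌈(113·11)/273⌉ = ⌈1254/273⌉ − ⌈1243/273⌉ = 5 − 5 = 0
n=114: ⌈(115·11)/273⌉ − ⌈(114·11)/273⌉ = ⌈1265/273⌉ − ⌈1254/273⌉ = 5 − 5 = 0
n=115: ⌈(116·11)/273⌉ − ⌈(115·11)/273⌉ = ⌈1276/273⌉ − ⌈1265/273⌉ = 5 − 5 = 0
n=116: ⌈(117·11)/273⌉ − ⌈(116·11)/273⌉ = ⌈1287/273⌉ − ⌈1276/273⌉ = 5 − 5 = 0

100000000000000000000000100000000000000000000000010000000000000000000000001000000000000000000000000100000000000000000


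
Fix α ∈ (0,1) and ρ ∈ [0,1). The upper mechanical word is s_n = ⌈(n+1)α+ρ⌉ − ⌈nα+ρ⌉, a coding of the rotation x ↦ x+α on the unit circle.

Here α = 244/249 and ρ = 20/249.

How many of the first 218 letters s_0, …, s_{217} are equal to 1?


213

#1s = Σ_{n=0}^{217} s_n = Σ_{n=0}^{217} (⌈(n+1)α+ρ⌉ − ⌈nα+ρ⌉)
the sum telescopes: every ⌈nα+ρ⌉ with 0 < n < 218 appears once with + and once with −, leaving ⌈218α+ρ⌉ − ⌈0·α+ρ⌉
218α + ρ = (218·244 + 20) / 249 = 53212/249
ρ = 20/249
⌈53212/249⌉ = 214,  ⌈20/249⌉ = 1
#1s = 214 − 1 = 213


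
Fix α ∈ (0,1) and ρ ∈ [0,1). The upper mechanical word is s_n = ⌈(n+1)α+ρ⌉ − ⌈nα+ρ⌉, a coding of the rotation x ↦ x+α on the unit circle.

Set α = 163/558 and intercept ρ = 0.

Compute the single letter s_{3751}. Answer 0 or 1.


(n+1)α + ρ = (3752·163) / 558 = 611576/558
nα + ρ     = (3751·163) / 558 = 611413/558
⌈611576/558⌉ = 1097,  ⌈611413/558⌉ = 1096
s_{3751} = 1097 − 1096 = 1

1


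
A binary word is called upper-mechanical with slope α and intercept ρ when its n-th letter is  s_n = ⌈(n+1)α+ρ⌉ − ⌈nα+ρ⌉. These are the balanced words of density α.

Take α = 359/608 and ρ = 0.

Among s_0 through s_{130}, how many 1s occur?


78

#1s = Σ_{n=0}^{130} s_n = Σ_{n=0}^{130} (⌈(n+1)α+ρ⌉ − ⌈nα+ρ⌉)
the sum telescopes: every ⌈nα+ρ⌉ with 0 < n < 131 appears once with + and once with −, leaving ⌈131α+ρ⌉ − ⌈0·α+ρ⌉
131α + ρ = (131·359) / 608 = 47029/608
ρ = 0/608
⌈47029/608⌉ = 78,  ⌈0/608⌉ = 0
#1s = 78 − 0 = 78


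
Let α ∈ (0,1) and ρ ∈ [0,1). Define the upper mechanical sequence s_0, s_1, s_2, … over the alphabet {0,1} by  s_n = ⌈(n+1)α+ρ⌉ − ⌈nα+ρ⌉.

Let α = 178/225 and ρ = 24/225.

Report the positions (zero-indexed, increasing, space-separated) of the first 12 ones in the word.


1 2 3 4 6 7 8 9 11 12 13 15

n=0: ⌈202/225⌉−⌈24/225⌉ = 1−1 = 0
n=1: ⌈380/225⌉−⌈202/225⌉ = 2−1 = 1  ← one
n=2: ⌈558/225⌉−⌈380/225⌉ = 3−2 = 1  ← one
n=3: ⌈736/225⌉−⌈558/225⌉ = 4−3 = 1  ← one
n=4: ⌈914/225⌉−⌈736/225⌉ = 5−4 = 1  ← one
n=5: ⌈1092/225⌉−⌈914/225⌉ = 5−5 = 0
n=6: ⌈1270/225⌉−⌈1092/225⌉ = 6−5 = 1  ← one
n=7: ⌈1448/225⌉−⌈1270/225⌉ = 7−6 = 1  ← one
n=8: ⌈1626/225⌉−⌈1448/225⌉ = 8−7 = 1  ← one
n=9: ⌈1804/225⌉−⌈1626/225⌉ = 9−8 = 1  ← one
n=10: ⌈1982/225⌉−⌈1804/225⌉ = 9−9 = 0
n=11: ⌈2160/225⌉−⌈1982/225⌉ = 10−9 = 1  ← one
n=12: ⌈2338/225⌉−⌈2160/225⌉ = 11−10 = 1  ← one
n=13: ⌈2516/225⌉−⌈2338/225⌉ = 12−11 = 1  ← one
n=14: ⌈2694/225⌉−⌈2516/225⌉ = 12−12 = 0
n=15: ⌈2872/225⌉−⌈2694/225⌉ = 13−12 = 1  ← one
positions of the first 12 ones: 1 2 3 4 6 7 8 9 11 12 13 15


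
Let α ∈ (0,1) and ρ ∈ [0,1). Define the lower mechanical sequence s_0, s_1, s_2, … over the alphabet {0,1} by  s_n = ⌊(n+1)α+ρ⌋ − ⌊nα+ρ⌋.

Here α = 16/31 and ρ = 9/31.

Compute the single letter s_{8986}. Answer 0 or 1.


(n+1)α + ρ = (8987·16 + 9) / 31 = 143801/31
nα + ρ     = (8986·16 + 9) / 31 = 143785/31
⌊143801/31⌋ = 4638,  ⌊143785/31⌋ = 4638
s_{8986} = 4638 − 4638 = 0

0


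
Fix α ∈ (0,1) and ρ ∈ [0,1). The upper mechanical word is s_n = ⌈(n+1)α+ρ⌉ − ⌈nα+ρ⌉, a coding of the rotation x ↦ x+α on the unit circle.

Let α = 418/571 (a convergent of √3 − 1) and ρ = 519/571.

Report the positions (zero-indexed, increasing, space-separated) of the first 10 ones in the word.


0 1 2 4 5 6 8 9 11 12

n=0: ⌈937/571⌉−⌈519/571⌉ = 2−1 = 1  ← one
n=1: ⌈1355/571⌉−⌈937/571⌉ = 3−2 = 1  ← one
n=2: ⌈1773/571⌉−⌈1355/571⌉ = 4−3 = 1  ← one
n=3: ⌈2191/571⌉−⌈1773/571⌉ = 4−4 = 0
n=4: ⌈2609/571⌉−⌈2191/571⌉ = 5−4 = 1  ← one
n=5: ⌈3027/571⌉−⌈2609/571⌉ = 6−5 = 1  ← one
n=6: ⌈3445/571⌉−⌈3027/571⌉ = 7−6 = 1  ← one
n=7: ⌈3863/571⌉−⌈3445/571⌉ = 7−7 = 0
n=8: ⌈4281/571⌉−⌈3863/571⌉ = 8−7 = 1  ← one
n=9: ⌈4699/571⌉−⌈4281/571⌉ = 9−8 = 1  ← one
n=10: ⌈5117/571⌉−⌈4699/571⌉ = 9−9 = 0
n=11: ⌈5535/571⌉−⌈5117/571⌉ = 10−9 = 1  ← one
n=12: ⌈5953/571⌉−⌈5535/571⌉ = 11−10 = 1  ← one
positions of the first 10 ones: 0 1 2 4 5 6 8 9 11 12


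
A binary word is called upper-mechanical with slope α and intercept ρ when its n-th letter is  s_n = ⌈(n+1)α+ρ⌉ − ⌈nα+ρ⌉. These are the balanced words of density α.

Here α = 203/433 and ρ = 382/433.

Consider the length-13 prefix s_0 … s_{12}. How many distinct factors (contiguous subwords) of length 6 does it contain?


3

t_n = ⌈(n·203+382)/433⌉ for n = 0 … 13:
  n=0…9: ⌈382/433⌉=1 ⌈585/433⌉=2 ⌈788/433⌉=2 ⌈991/433⌉=3 ⌈1194/433⌉=3 ⌈1397/433⌉=4 ⌈1600/433⌉=4 ⌈1803/433⌉=5 ⌈2006/433⌉=5 ⌈2209/433⌉=6
  n=10…13: ⌈2412/433⌉=6 ⌈2615/433⌉=7 ⌈2818/433⌉=7 ⌈3021/433⌉=7
s_n = t_(n+1) − t_n for n = 0 … 12 gives
prefix = 1010101010100
slide a length-6 window over [0..5] … [7..12] (8 windows); first occurrence of each distinct factor:
  [  0..  5] 101010
  [  1..  6] 010101
  [  7.. 12] 010100
  (the other 5 windows repeat one of these)
distinct factors: {010100, 010101, 101010}
count = 3  (Sturmian bound for length 6 is 7)


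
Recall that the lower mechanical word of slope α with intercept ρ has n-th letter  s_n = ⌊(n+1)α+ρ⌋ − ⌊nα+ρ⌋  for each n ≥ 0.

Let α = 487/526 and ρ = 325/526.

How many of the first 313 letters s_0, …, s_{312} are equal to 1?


#1s = Σ_{n=0}^{312} s_n = Σ_{n=0}^{312} (⌊(n+1)α+ρ⌋ − ⌊nα+ρ⌋)
the sum telescopes: every ⌊nα+ρ⌋ with 0 < n < 313 appears once with + and once with −, leaving ⌊313α+ρ⌋ − ⌊0·α+ρ⌋
313α + ρ = (313·487 + 325) / 526 = 152756/526
ρ = 325/526
⌊152756/526⌋ = 290,  ⌊325/526⌋ = 0
#1s = 290 − 0 = 290

290


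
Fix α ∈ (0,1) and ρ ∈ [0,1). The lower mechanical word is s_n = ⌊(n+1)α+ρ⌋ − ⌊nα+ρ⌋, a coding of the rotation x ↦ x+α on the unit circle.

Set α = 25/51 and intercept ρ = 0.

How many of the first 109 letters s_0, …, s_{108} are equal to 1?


#1s = Σ_{n=0}^{108} s_n = Σ_{n=0}^{108} (⌊(n+1)α+ρ⌋ − ⌊nα+ρ⌋)
the sum telescopes: every ⌊nα+ρ⌋ with 0 < n < 109 appears once with + and once with −, leaving ⌊109α+ρ⌋ − ⌊0·α+ρ⌋
109α + ρ = (109·25) / 51 = 2725/51
ρ = 0/51
⌊2725/51⌋ = 53,  ⌊0/51⌋ = 0
#1s = 53 − 0 = 53

53


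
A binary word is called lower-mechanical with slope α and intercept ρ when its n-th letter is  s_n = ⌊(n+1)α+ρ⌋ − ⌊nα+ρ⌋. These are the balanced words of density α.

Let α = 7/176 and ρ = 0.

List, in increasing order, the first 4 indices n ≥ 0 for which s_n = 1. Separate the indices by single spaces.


25 50 75 100

n=0: ⌊7/176⌋−⌊0/176⌋ = 0−0 = 0
n=1: ⌊14/176⌋−⌊7/176⌋ = 0−0 = 0
  …
n=25: ⌊182/176⌋−⌊175/176⌋ = 1−0 = 1  ← one
n=26: ⌊189/176⌋−⌊182/176⌋ = 1−1 = 0
n=27: ⌊196/176⌋−⌊189/176⌋ = 1−1 = 0
  …
n=50: ⌊357/176⌋−⌊350/176⌋ = 2−1 = 1  ← one
n=51: ⌊364/176⌋−⌊357/176⌋ = 2−2 = 0
n=52: ⌊371/176⌋−⌊364/176⌋ = 2−2 = 0
  …
n=75: ⌊532/176⌋−⌊525/176⌋ = 3−2 = 1  ← one
n=76: ⌊539/176⌋−⌊532/176⌋ = 3−3 = 0
n=77: ⌊546/176⌋−⌊539/176⌋ = 3−3 = 0
  …
n=100: ⌊707/176⌋−⌊700/176⌋ = 4−3 = 1  ← one
positions of the first 4 ones: 25 50 75 100


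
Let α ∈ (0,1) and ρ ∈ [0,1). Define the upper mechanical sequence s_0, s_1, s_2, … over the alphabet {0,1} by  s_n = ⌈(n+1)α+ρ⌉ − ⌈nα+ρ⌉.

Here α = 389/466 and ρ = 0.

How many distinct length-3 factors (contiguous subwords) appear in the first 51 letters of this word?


4

t_n = ⌈(n·389)/466⌉ for n = 0 … 51:
  n=0…9: ⌈0/466⌉=0 ⌈389/466⌉=1 ⌈778/466⌉=2 ⌈1167/466⌉=3 ⌈1556/466⌉=4 ⌈1945/466⌉=5 ⌈2334/466⌉=6 ⌈2723/466⌉=6 ⌈3112/466⌉=7 ⌈3501/466⌉=8
  n=10…19: ⌈3890/466⌉=9 ⌈4279/466⌉=10 ⌈4668/466⌉=11 ⌈5057/466⌉=11 ⌈5446/466⌉=12 ⌈5835/466⌉=13 ⌈6224/466⌉=14 ⌈6613/466⌉=15 ⌈7002/466⌉=16 ⌈7391/466⌉=16
  n=20…29: ⌈7780/466⌉=17 ⌈8169/466⌉=18 ⌈8558/466⌉=19 ⌈8947/466⌉=20 ⌈9336/466⌉=21 ⌈9725/466⌉=21 ⌈10114/466⌉=22 ⌈10503/466⌉=23 ⌈10892/466⌉=24 ⌈11281/466⌉=25
  n=30…39: ⌈11670/466⌉=26 ⌈12059/466⌉=26 ⌈12448/466⌉=27 ⌈12837/466⌉=28 ⌈13226/466⌉=29 ⌈13615/466⌉=30 ⌈14004/466⌉=31 ⌈14393/466⌉=31 ⌈14782/466⌉=32 ⌈15171/466⌉=33
  n=40…49: ⌈15560/466⌉=34 ⌈15949/466⌉=35 ⌈16338/466⌉=36 ⌈16727/466⌉=36 ⌈17116/466⌉=37 ⌈17505/466⌉=38 ⌈17894/466⌉=39 ⌈18283/466⌉=40 ⌈18672/466⌉=41 ⌈19061/466⌉=41
  n=50…51: ⌈19450/466⌉=42 ⌈19839/466⌉=43
s_n = t_(n+1) − t_n for n = 0 … 50 gives
prefix = 111111011111011111011111011111011111011111011111011
slide a length-3 window over [0..2] … [48..50] (49 windows); first occurrence of each distinct factor:
  [  0..  2] 111
  [  4..  6] 110
  [  5..  7] 101
  [  6..  8] 011
  (the other 45 windows repeat one of these)
distinct factors: {011, 101, 110, 111}
count = 4  (Sturmian bound for length 3 is 4)


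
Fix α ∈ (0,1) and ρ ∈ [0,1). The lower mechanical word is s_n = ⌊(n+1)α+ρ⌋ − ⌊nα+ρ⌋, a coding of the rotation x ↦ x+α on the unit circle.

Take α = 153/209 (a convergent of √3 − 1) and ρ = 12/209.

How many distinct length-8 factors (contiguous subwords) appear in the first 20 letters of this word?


7

t_n = ⌊(n·153+12)/209⌋ for n = 0 … 20:
  n=0…9: ⌊12/209⌋=0 ⌊165/209⌋=0 ⌊318/209⌋=1 ⌊471/209⌋=2 ⌊624/209⌋=2 ⌊777/209⌋=3 ⌊930/209⌋=4 ⌊1083/209⌋=5 ⌊1236/209⌋=5 ⌊1389/209⌋=6
  n=10…19: ⌊1542/209⌋=7 ⌊1695/209⌋=8 ⌊1848/209⌋=8 ⌊2001/209⌋=9 ⌊2154/209⌋=10 ⌊2307/209⌋=11 ⌊2460/209⌋=11 ⌊2613/209⌋=12 ⌊2766/209⌋=13 ⌊2919/209⌋=13
  n=20: ⌊3072/209⌋=14
s_n = t_(n+1) − t_n for n = 0 … 19 gives
prefix = 01101110111011101101
slide a length-8 window over [0..7] … [12..19] (13 windows); first occurrence of each distinct factor:
  [  0..  7] 01101110
  [  1..  8] 11011101
  [  2..  9] 10111011
  [  3.. 10] 01110111
  [  4.. 11] 11101110
  [ 11.. 18] 01110110
  [ 12.. 19] 11101101
  (the other 6 windows repeat one of these)
distinct factors: {01101110, 01110110, 01110111, 10111011, 11011101, 11101101, 11101110}
count = 7  (Sturmian bound for length 8 is 9)


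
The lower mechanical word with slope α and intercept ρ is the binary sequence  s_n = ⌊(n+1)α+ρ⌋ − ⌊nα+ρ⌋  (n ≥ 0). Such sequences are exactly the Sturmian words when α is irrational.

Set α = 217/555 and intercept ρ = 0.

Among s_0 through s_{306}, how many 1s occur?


120

#1s = Σ_{n=0}^{306} s_n = Σ_{n=0}^{306} (⌊(n+1)α+ρ⌋ − ⌊nα+ρ⌋)
the sum telescopes: every ⌊nα+ρ⌋ with 0 < n < 307 appears once with + and once with −, leaving ⌊307α+ρ⌋ − ⌊0·α+ρ⌋
307α + ρ = (307·217) / 555 = 66619/555
ρ = 0/555
⌊66619/555⌋ = 120,  ⌊0/555⌋ = 0
#1s = 120 − 0 = 120


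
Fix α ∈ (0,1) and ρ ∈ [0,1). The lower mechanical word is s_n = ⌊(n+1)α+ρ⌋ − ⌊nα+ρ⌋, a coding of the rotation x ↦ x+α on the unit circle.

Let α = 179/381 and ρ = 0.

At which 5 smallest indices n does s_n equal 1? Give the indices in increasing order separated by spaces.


n=0: ⌊179/381⌋−⌊0/381⌋ = 0−0 = 0
n=1: ⌊358/381⌋−⌊179/381⌋ = 0−0 = 0
n=2: ⌊537/381⌋−⌊358/381⌋ = 1−0 = 1  ← one
n=3: ⌊716/381⌋−⌊537/381⌋ = 1−1 = 0
n=4: ⌊895/381⌋−⌊716/381⌋ = 2−1 = 1  ← one
n=5: ⌊1074/381⌋−⌊895/381⌋ = 2−2 = 0
n=6: ⌊1253/381⌋−⌊1074/381⌋ = 3−2 = 1  ← one
n=7: ⌊1432/381⌋−⌊1253/381⌋ = 3−3 = 0
n=8: ⌊1611/381⌋−⌊1432/381⌋ = 4−3 = 1  ← one
n=9: ⌊1790/381⌋−⌊1611/381⌋ = 4−4 = 0
n=10: ⌊1969/381⌋−⌊1790/381⌋ = 5−4 = 1  ← one
positions of the first 5 ones: 2 4 6 8 10

2 4 6 8 10


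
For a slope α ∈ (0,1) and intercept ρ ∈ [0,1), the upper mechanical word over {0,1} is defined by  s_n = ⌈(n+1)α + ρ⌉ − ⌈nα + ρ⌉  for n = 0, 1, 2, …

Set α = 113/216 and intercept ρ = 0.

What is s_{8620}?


1

(n+1)α + ρ = (8621·113) / 216 = 974173/216
nα + ρ     = (8620·113) / 216 = 974060/216
⌈974173/216⌉ = 4511,  ⌈974060/216⌉ = 4510
s_{8620} = 4511 − 4510 = 1


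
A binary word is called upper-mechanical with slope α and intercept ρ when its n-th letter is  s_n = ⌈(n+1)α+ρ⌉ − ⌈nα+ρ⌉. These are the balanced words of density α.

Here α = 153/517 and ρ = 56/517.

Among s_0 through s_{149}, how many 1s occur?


44

#1s = Σ_{n=0}^{149} s_n = Σ_{n=0}^{149} (⌈(n+1)α+ρ⌉ − ⌈nα+ρ⌉)
the sum telescopes: every ⌈nα+ρ⌉ with 0 < n < 150 appears once with + and once with −, leaving ⌈150α+ρ⌉ − ⌈0·α+ρ⌉
150α + ρ = (150·153 + 56) / 517 = 23006/517
ρ = 56/517
⌈23006/517⌉ = 45,  ⌈56/517⌉ = 1
#1s = 45 − 1 = 44


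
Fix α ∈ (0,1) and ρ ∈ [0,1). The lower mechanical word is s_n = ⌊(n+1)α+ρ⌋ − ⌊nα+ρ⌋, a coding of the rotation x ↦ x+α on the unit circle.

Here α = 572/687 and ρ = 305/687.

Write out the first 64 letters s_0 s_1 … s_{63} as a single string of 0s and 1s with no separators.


1101111101111101111101111101111101111101111101111101111101111101

n=0: ⌊(1·572+305)/687⌋ − ⌊(0·572+305)/687⌋ = ⌊877/687⌋ − ⌊305/687⌋ = 1 − 0 = 1
n=1: ⌊(2·572+305)/687⌋ − ⌊(1·572+305)/687⌋ = ⌊1449/687⌋ − ⌊877/687⌋ = 2 − 1 = 1
n=2: ⌊(3·572+305)/687⌋ − ⌊(2·572+305)/687⌋ = ⌊2021/687⌋ − ⌊1449/687⌋ = 2 − 2 = 0
n=3: ⌊(4·572+305)/687⌋ − ⌊(3·572+305)/687⌋ = ⌊2593/687⌋ − ⌊2021/687⌋ = 3 − 2 = 1
n=4: ⌊(5·572+305)/687⌋ − ⌊(4·572+305)/687⌋ = ⌊3165/687⌋ − ⌊2593/687⌋ = 4 − 3 = 1
n=5: ⌊(6·572+305)/687⌋ − ⌊(5·572+305)/687⌋ = ⌊3737/687⌋ − ⌊3165/687⌋ = 5 − 4 = 1
n=6: ⌊(7·572+305)/687⌋ − ⌊(6·572+305)/687⌋ = ⌊4309/687⌋ − ⌊3737/687⌋ = 6 − 5 = 1
n=7: ⌊(8·572+305)/687⌋ − ⌊(7·572+305)/687⌋ = ⌊4881/687⌋ − ⌊4309/687⌋ = 7 − 6 = 1
n=8: ⌊(9·572+305)/687⌋ − ⌊(8·572+305)/687⌋ = ⌊5453/687⌋ − ⌊4881/687⌋ = 7 − 7 = 0
n=9: ⌊(10·572+305)/687⌋ − ⌊(9·572+305)/687⌋ = ⌊6025/687⌋ − ⌊5453/687⌋ = 8 − 7 = 1
n=10: ⌊(11·572+305)/687⌋ − ⌊(10·572+305)/687⌋ = ⌊6597/687⌋ − ⌊6025/687⌋ = 9 − 8 = 1
n=11: ⌊(12·572+305)/687⌋ − ⌊(11·572+305)/687⌋ = ⌊7169/687⌋ − ⌊6597/687⌋ = 10 − 9 = 1
n=12: ⌊(13·572+305)/687⌋ − ⌊(12·572+305)/687⌋ = ⌊7741/687⌋ − ⌊7169/687⌋ = 11 − 10 = 1
n=13: ⌊(14·572+305)/687⌋ − ⌊(13·572+305)/687⌋ = ⌊8313/687⌋ − ⌊7741/687⌋ = 12 − 11 = 1
n=14: ⌊(15·572+305)/687⌋ − ⌊(14·572+305)/687⌋ = ⌊8885/687⌋ − ⌊8313/687⌋ = 12 − 12 = 0
n=15: ⌊(16·572+305)/687⌋ − ⌊(15·572+305)/687⌋ = ⌊9457/687⌋ − ⌊8885/687⌋ = 13 − 12 = 1
n=16: ⌊(17·572+305)/687⌋ − ⌊(16·572+305)/687⌋ = ⌊10029/687⌋ − ⌊9457/687⌋ = 14 − 13 = 1
n=17: ⌊(18·572+305)/687⌋ − ⌊(17·572+305)/687⌋ = ⌊10601/687⌋ − ⌊10029/687⌋ = 15 − 14 = 1
n=18: ⌊(19·572+305)/687⌋ − ⌊(18·572+305)/687⌋ = ⌊11173/687⌋ − ⌊10601/687⌋ = 16 − 15 = 1
n=19: ⌊(20·572+305)/687⌋ − ⌊(19·572+305)/687⌋ = ⌊11745/687⌋ − ⌊11173/687⌋ = 17 − 16 = 1
n=20: ⌊(21·572+305)/687⌋ − ⌊(20·572+305)/687⌋ = ⌊12317/687⌋ − ⌊11745/687⌋ = 17 − 17 = 0
n=21: ⌊(22·572+305)/687⌋ − ⌊(21·572+305)/687⌋ = ⌊12889/687⌋ − ⌊12317/687⌋ = 18 − 17 = 1
n=22: ⌊(23·572+305)/687⌋ − ⌊(22·572+305)/687⌋ = ⌊13461/687⌋ − ⌊12889/687⌋ = 19 − 18 = 1
n=23: ⌊(24·572+305)/687⌋ − ⌊(23·572+305)/687⌋ = ⌊14033/687⌋ − ⌊13461/687⌋ = 20 − 19 = 1
n=24: ⌊(25·572+305)/687⌋ − ⌊(24·572+305)/687⌋ = ⌊14605/687⌋ − ⌊14033/687⌋ = 21 − 20 = 1
n=25: ⌊(26·572+305)/687⌋ − ⌊(25·572+305)/687⌋ = ⌊15177/687⌋ − ⌊14605/687⌋ = 22 − 21 = 1
n=26: ⌊(27·572+305)/687⌋ − ⌊(26·572+305)/687⌋ = ⌊15749/687⌋ − ⌊15177/687⌋ = 22 − 22 = 0
n=27: ⌊(28·572+305)/687⌋ − ⌊(27·572+305)/687⌋ = ⌊16321/687⌋ − ⌊15749/687⌋ = 23 − 22 = 1
n=28: ⌊(29·572+305)/687⌋ − ⌊(28·572+305)/687⌋ = ⌊16893/687⌋ − ⌊16321/687⌋ = 24 − 23 = 1
n=29: ⌊(30·572+305)/687⌋ − ⌊(29·572+305)/687⌋ = ⌊17465/687⌋ − ⌊16893/687⌋ = 25 − 24 = 1
n=30: ⌊(31·572+305)/687⌋ − ⌊(30·572+305)/687⌋ = ⌊18037/687⌋ − ⌊17465/687⌋ = 26 − 25 = 1
n=31: ⌊(32·572+305)/687⌋ − ⌊(31·572+305)/687⌋ = ⌊18609/687⌋ − ⌊18037/687⌋ = 27 − 26 = 1
n=32: ⌊(33·572+305)/687⌋ − ⌊(32·572+305)/687⌋ = ⌊19181/687⌋ − ⌊18609/687⌋ = 27 − 27 = 0
n=33: ⌊(34·572+305)/687⌋ − ⌊(33·572+305)/687⌋ = ⌊19753/687⌋ − ⌊19181/687⌋ = 28 − 27 = 1
n=34: ⌊(35·572+305)/687⌋ − ⌊(34·572+305)/687⌋ = ⌊20325/687⌋ − ⌊19753/687⌋ = 29 − 28 = 1
n=35: ⌊(36·572+305)/687⌋ − ⌊(35·572+305)/687⌋ = ⌊20897/687⌋ − ⌊20325/687⌋ = 30 − 29 = 1
n=36: ⌊(37·572+305)/687⌋ − ⌊(36·572+305)/687⌋ = ⌊21469/687⌋ − ⌊20897/687⌋ = 31 − 30 = 1
n=37: ⌊(38·572+305)/687⌋ − ⌊(37·572+305)/687⌋ = ⌊22041/687⌋ − ⌊21469/687⌋ = 32 − 31 = 1
n=38: ⌊(39·572+305)/687⌋ − ⌊(38·572+305)/687⌋ = ⌊22613/687⌋ − ⌊22041/687⌋ = 32 − 32 = 0
n=39: ⌊(40·572+305)/687⌋ − ⌊(39·572+305)/687⌋ = ⌊23185/687⌋ − ⌊22613/687⌋ = 33 − 32 = 1
n=40: ⌊(41·572+305)/687⌋ − ⌊(40·572+305)/687⌋ = ⌊23757/687⌋ − ⌊23185/687⌋ = 34 − 33 = 1
n=41: ⌊(42·572+305)/687⌋ − ⌊(41·572+305)/687⌋ = ⌊24329/687⌋ − ⌊23757/687⌋ = 35 − 34 = 1
n=42: ⌊(43·572+305)/687⌋ − ⌊(42·572+305)/687⌋ = ⌊24901/687⌋ − ⌊24329/687⌋ = 36 − 35 = 1
n=43: ⌊(44·572+305)/687⌋ − ⌊(43·572+305)/687⌋ = ⌊25473/687⌋ − ⌊24901/687⌋ = 37 − 36 = 1
n=44: ⌊(45·572+305)/687⌋ − ⌊(44·572+305)/687⌋ = ⌊26045/687⌋ − ⌊25473/687⌋ = 37 − 37 = 0
n=45: ⌊(46·572+305)/687⌋ − ⌊(45·572+305)/687⌋ = ⌊26617/687⌋ − ⌊26045/687⌋ = 38 − 37 = 1
n=46: ⌊(47·572+305)/687⌋ − ⌊(46·572+305)/687⌋ = ⌊27189/687⌋ − ⌊26617/687⌋ = 39 − 38 = 1
n=47: ⌊(48·572+305)/687⌋ − ⌊(47·572+305)/687⌋ = ⌊27761/687⌋ − ⌊27189/687⌋ = 40 − 39 = 1
n=48: ⌊(49·572+305)/687⌋ − ⌊(48·572+305)/687⌋ = ⌊28333/687⌋ − ⌊27761/687⌋ = 41 − 40 = 1
n=49: ⌊(50·572+305)/687⌋ − ⌊(49·572+305)/687⌋ = ⌊28905/687⌋ − ⌊28333/687⌋ = 42 − 41 = 1
n=50: ⌊(51·572+305)/687⌋ − ⌊(50·572+305)/687⌋ = ⌊29477/687⌋ − ⌊28905/687⌋ = 42 − 42 = 0
n=51: ⌊(52·572+305)/687⌋ − ⌊(51·572+305)/687⌋ = ⌊30049/687⌋ − ⌊29477/687⌋ = 43 − 42 = 1
n=52: ⌊(53·572+305)/687⌋ − ⌊(52·572+305)/687⌋ = ⌊30621/687⌋ − ⌊30049/687⌋ = 44 − 43 = 1
n=53: ⌊(54·572+305)/687⌋ − ⌊(53·572+305)/687⌋ = ⌊31193/687⌋ − ⌊30621/687⌋ = 45 − 44 = 1
n=54: ⌊(55·572+305)/687⌋ − ⌊(54·572+305)/687⌋ = ⌊31765/687⌋ − ⌊31193/687⌋ = 46 − 45 = 1
n=55: ⌊(56·572+305)/687⌋ − ⌊(55·572+305)/687⌋ = ⌊32337/687⌋ − ⌊31765/687⌋ = 47 − 46 = 1
n=56: ⌊(57·572+305)/687⌋ − ⌊(56·572+305)/687⌋ = ⌊32909/687⌋ − ⌊32337/687⌋ = 47 − 47 = 0
n=57: ⌊(58·572+305)/687⌋ − ⌊(57·572+305)/687⌋ = ⌊33481/687⌋ − ⌊32909/687⌋ = 48 − 47 = 1
n=58: ⌊(59·572+305)/687⌋ − ⌊(58·572+305)/687⌋ = ⌊34053/687⌋ − ⌊33481/687⌋ = 49 − 48 = 1
n=59: ⌊(60·572+305)/687⌋ − ⌊(59·572+305)/687⌋ = ⌊34625/687⌋ − ⌊34053/687⌋ = 50 − 49 = 1
n=60: ⌊(61·572+305)/687⌋ − ⌊(60·572+305)/687⌋ = ⌊35197/687⌋ − ⌊34625/687⌋ = 51 − 50 = 1
n=61: ⌊(62·572+305)/687⌋ − ⌊(61·572+305)/687⌋ = ⌊35769/687⌋ − ⌊35197/687⌋ = 52 − 51 = 1
n=62: ⌊(63·572+305)/687⌋ − ⌊(62·572+305)/687⌋ = ⌊36341/687⌋ − ⌊35769/687⌋ = 52 − 52 = 0
n=63: ⌊(64·572+305)/687⌋ − ⌊(63·572+305)/687⌋ = ⌊36913/687⌋ − ⌊36341/687⌋ = 53 − 52 = 1


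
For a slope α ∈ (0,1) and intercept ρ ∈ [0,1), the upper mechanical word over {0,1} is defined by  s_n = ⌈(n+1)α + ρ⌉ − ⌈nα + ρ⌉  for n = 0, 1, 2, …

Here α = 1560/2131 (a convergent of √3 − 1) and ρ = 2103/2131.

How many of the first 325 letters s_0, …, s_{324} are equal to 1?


238

#1s = Σ_{n=0}^{324} s_n = Σ_{n=0}^{324} (⌈(n+1)α+ρ⌉ − ⌈nα+ρ⌉)
the sum telescopes: every ⌈nα+ρ⌉ with 0 < n < 325 appears once with + and once with −, leaving ⌈325α+ρ⌉ − ⌈0·α+ρ⌉
325α + ρ = (325·1560 + 2103) / 2131 = 509103/2131
ρ = 2103/2131
⌈509103/2131⌉ = 239,  ⌈2103/2131⌉ = 1
#1s = 239 − 1 = 238


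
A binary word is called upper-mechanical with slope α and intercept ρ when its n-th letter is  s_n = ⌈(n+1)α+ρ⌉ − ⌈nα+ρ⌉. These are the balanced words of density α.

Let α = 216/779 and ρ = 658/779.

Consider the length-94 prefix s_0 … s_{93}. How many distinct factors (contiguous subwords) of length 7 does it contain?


t_n = ⌈(n·216+658)/779⌉ for n = 0 … 94:
  n=0…9: ⌈658/779⌉=1 ⌈874/779⌉=2 ⌈1090/779⌉=2 ⌈1306/779⌉=2 ⌈1522/779⌉=2 ⌈1738/779⌉=3 ⌈1954/779⌉=3 ⌈2170/779⌉=3 ⌈2386/779⌉=4 ⌈2602/779⌉=4
  n=10…19: ⌈2818/779⌉=4 ⌈3034/779⌉=4 ⌈3250/779⌉=5 ⌈3466/779⌉=5 ⌈3682/779⌉=5 ⌈3898/779⌉=6 ⌈4114/779⌉=6 ⌈4330/779⌉=6 ⌈4546/779⌉=6 ⌈4762/779⌉=7
  n=20…29: ⌈4978/779⌉=7 ⌈5194/779⌉=7 ⌈5410/779⌉=7 ⌈5626/779⌉=8 ⌈5842/779⌉=8 ⌈6058/779⌉=8 ⌈6274/779⌉=9 ⌈6490/779⌉=9 ⌈6706/779⌉=9 ⌈6922/779⌉=9
  n=30…39: ⌈7138/779⌉=10 ⌈7354/779⌉=10 ⌈7570/779⌉=10 ⌈7786/779⌉=10 ⌈8002/779⌉=11 ⌈8218/779⌉=11 ⌈8434/779⌉=11 ⌈8650/779⌉=12 ⌈8866/779⌉=12 ⌈9082/779⌉=12
  n=40…49: ⌈9298/779⌉=12 ⌈9514/779⌉=13 ⌈9730/779⌉=13 ⌈9946/779⌉=13 ⌈10162/779⌉=14 ⌈10378/779⌉=14 ⌈10594/779⌉=14 ⌈10810/779⌉=14 ⌈11026/779⌉=15 ⌈11242/779⌉=15
  n=50…59: ⌈11458/779⌉=15 ⌈11674/779⌉=15 ⌈11890/779⌉=16 ⌈12106/779⌉=16 ⌈12322/779⌉=16 ⌈12538/779⌉=17 ⌈12754/779⌉=17 ⌈12970/779⌉=17 ⌈13186/779⌉=17 ⌈13402/779⌉=18
  n=60…69: ⌈13618/779⌉=18 ⌈13834/779⌉=18 ⌈14050/779⌉=19 ⌈14266/779⌉=19 ⌈14482/779⌉=19 ⌈14698/779⌉=19 ⌈14914/779⌉=20 ⌈15130/779⌉=20 ⌈15346/779⌉=20 ⌈15562/779⌉=20
  n=70…79: ⌈15778/779⌉=21 ⌈15994/779⌉=21 ⌈16210/779⌉=21 ⌈16426/779⌉=22 ⌈16642/779⌉=22 ⌈16858/779⌉=22 ⌈17074/779⌉=22 ⌈17290/779⌉=23 ⌈17506/779⌉=23 ⌈17722/779⌉=23
  n=80…89: ⌈17938/779⌉=24 ⌈18154/779⌉=24 ⌈18370/779⌉=24 ⌈18586/779⌉=24 ⌈18802/779⌉=25 ⌈19018/779⌉=25 ⌈19234/779⌉=25 ⌈19450/779⌉=25 ⌈19666/779⌉=26 ⌈19882/779⌉=26
  n=90…94: ⌈20098/779⌉=26 ⌈20314/779⌉=27 ⌈20530/779⌉=27 ⌈20746/779⌉=27 ⌈20962/779⌉=27
s_n = t_(n+1) − t_n for n = 0 … 93 gives
prefix = 1000100100010010001000100100010001001000100100010001001000100100010001001000100100010001001000
slide a length-7 window over [0..6] … [87..93] (88 windows); first occurrence of each distinct factor:
  [  0..  6] 1000100
  [  1..  7] 0001001
  [  2..  8] 0010010
  [  3..  9] 0100100
  [  4.. 10] 1001000
  [  5.. 11] 0010001
  [  6.. 12] 0100010
  [ 15.. 21] 0001000
  (the other 80 windows repeat one of these)
distinct factors: {0001000, 0001001, 0010001, 0010010, 0100010, 0100100, 1000100, 1001000}
count = 8  (Sturmian bound for length 7 is 8)

8


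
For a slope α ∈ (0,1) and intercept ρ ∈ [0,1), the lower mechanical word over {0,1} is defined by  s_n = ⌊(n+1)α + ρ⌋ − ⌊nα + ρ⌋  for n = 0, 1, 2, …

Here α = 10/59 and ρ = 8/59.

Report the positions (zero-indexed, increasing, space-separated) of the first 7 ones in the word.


n=0: ⌊18/59⌋−⌊8/59⌋ = 0−0 = 0
n=1: ⌊28/59⌋−⌊18/59⌋ = 0−0 = 0
n=2: ⌊38/59⌋−⌊28/59⌋ = 0−0 = 0
n=3: ⌊48/59⌋−⌊38/59⌋ = 0−0 = 0
n=4: ⌊58/59⌋−⌊48/59⌋ = 0−0 = 0
n=5: ⌊68/59⌋−⌊58/59⌋ = 1−0 = 1  ← one
n=6: ⌊78/59⌋−⌊68/59⌋ = 1−1 = 0
n=7: ⌊88/59⌋−⌊78/59⌋ = 1−1 = 0
n=8: ⌊98/59⌋−⌊88/59⌋ = 1−1 = 0
n=9: ⌊108/59⌋−⌊98/59⌋ = 1−1 = 0
n=10: ⌊118/59⌋−⌊108/59⌋ = 2−1 = 1  ← one
n=11: ⌊128/59⌋−⌊118/59⌋ = 2−2 = 0
n=12: ⌊138/59⌋−⌊128/59⌋ = 2−2 = 0
n=13: ⌊148/59⌋−⌊138/59⌋ = 2−2 = 0
n=14: ⌊158/59⌋−⌊148/59⌋ = 2−2 = 0
n=15: ⌊168/59⌋−⌊158/59⌋ = 2−2 = 0
n=16: ⌊178/59⌋−⌊168/59⌋ = 3−2 = 1  ← one
n=17: ⌊188/59⌋−⌊178/59⌋ = 3−3 = 0
n=18: ⌊198/59⌋−⌊188/59⌋ = 3−3 = 0
n=19: ⌊208/59⌋−⌊198/59⌋ = 3−3 = 0
n=20: ⌊218/59⌋−⌊208/59⌋ = 3−3 = 0
n=21: ⌊228/59⌋−⌊218/59⌋ = 3−3 = 0
n=22: ⌊238/59⌋−⌊228/59⌋ = 4−3 = 1  ← one
n=23: ⌊248/59⌋−⌊238/59⌋ = 4−4 = 0
n=24: ⌊258/59⌋−⌊248/59⌋ = 4−4 = 0
n=25: ⌊268/59⌋−⌊258/59⌋ = 4−4 = 0
n=26: ⌊278/59⌋−⌊268/59⌋ = 4−4 = 0
n=27: ⌊288/59⌋−⌊278/59⌋ = 4−4 = 0
n=28: ⌊298/59⌋−⌊288/59⌋ = 5−4 = 1  ← one
n=29: ⌊308/59⌋−⌊298/59⌋ = 5−5 = 0
n=30: ⌊318/59⌋−⌊308/59⌋ = 5−5 = 0
n=31: ⌊328/59⌋−⌊318/59⌋ = 5−5 = 0
n=32: ⌊338/59⌋−⌊328/59⌋ = 5−5 = 0
n=33: ⌊348/59⌋−⌊338/59⌋ = 5−5 = 0
n=34: ⌊358/59⌋−⌊348/59⌋ = 6−5 = 1  ← one
n=35: ⌊368/59⌋−⌊358/59⌋ = 6−6 = 0
n=36: ⌊378/59⌋−⌊368/59⌋ = 6−6 = 0
n=37: ⌊388/59⌋−⌊378/59⌋ = 6−6 = 0
n=38: ⌊398/59⌋−⌊388/59⌋ = 6−6 = 0
n=39: ⌊408/59⌋−⌊398/59⌋ = 6−6 = 0
n=40: ⌊418/59⌋−⌊408/59⌋ = 7−6 = 1  ← one
positions of the first 7 ones: 5 10 16 22 28 34 40

5 10 16 22 28 34 40


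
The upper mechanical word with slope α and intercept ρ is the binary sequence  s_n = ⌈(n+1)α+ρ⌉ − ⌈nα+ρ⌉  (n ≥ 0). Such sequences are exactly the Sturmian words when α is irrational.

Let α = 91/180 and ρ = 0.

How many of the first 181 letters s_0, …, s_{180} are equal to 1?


92

#1s = Σ_{n=0}^{180} s_n = Σ_{n=0}^{180} (⌈(n+1)α+ρ⌉ − ⌈nα+ρ⌉)
the sum telescopes: every ⌈nα+ρ⌉ with 0 < n < 181 appears once with + and once with −, leaving ⌈181α+ρ⌉ − ⌈0·α+ρ⌉
181α + ρ = (181·91) / 180 = 16471/180
ρ = 0/180
⌈16471/180⌉ = 92,  ⌈0/180⌉ = 0
#1s = 92 − 0 = 92


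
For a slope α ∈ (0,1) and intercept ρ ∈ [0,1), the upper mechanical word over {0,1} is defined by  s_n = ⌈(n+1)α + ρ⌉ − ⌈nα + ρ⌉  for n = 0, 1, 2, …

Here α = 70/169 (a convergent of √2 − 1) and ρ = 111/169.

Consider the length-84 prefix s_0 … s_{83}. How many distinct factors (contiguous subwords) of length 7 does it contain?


t_n = ⌈(n·70+111)/169⌉ for n = 0 … 84:
  n=0…9: ⌈111/169⌉=1 ⌈181/169⌉=2 ⌈251/169⌉=2 ⌈321/169⌉=2 ⌈391/169⌉=3 ⌈461/169⌉=3 ⌈531/169⌉=4 ⌈601/169⌉=4 ⌈671/169⌉=4 ⌈741/169⌉=5
  n=10…19: ⌈811/169⌉=5 ⌈881/169⌉=6 ⌈951/169⌉=6 ⌈1021/169⌉=7 ⌈1091/169⌉=7 ⌈1161/169⌉=7 ⌈1231/169⌉=8 ⌈1301/169⌉=8 ⌈1371/169⌉=9 ⌈1441/169⌉=9
  n=20…29: ⌈1511/169⌉=9 ⌈1581/169⌉=10 ⌈1651/169⌉=10 ⌈1721/169⌉=11 ⌈1791/169⌉=11 ⌈1861/169⌉=12 ⌈1931/169⌉=12 ⌈2001/169⌉=12 ⌈2071/169⌉=13 ⌈2141/169⌉=13
  n=30…39: ⌈2211/169⌉=14 ⌈2281/169⌉=14 ⌈2351/169⌉=14 ⌈2421/169⌉=15 ⌈2491/169⌉=15 ⌈2561/169⌉=16 ⌈2631/169⌉=16 ⌈2701/169⌉=16 ⌈2771/169⌉=17 ⌈2841/169⌉=17
  n=40…49: ⌈2911/169⌉=18 ⌈2981/169⌉=18 ⌈3051/169⌉=19 ⌈3121/169⌉=19 ⌈3191/169⌉=19 ⌈3261/169⌉=20 ⌈3331/169⌉=20 ⌈3401/169⌉=21 ⌈3471/169⌉=21 ⌈3541/169⌉=21
  n=50…59: ⌈3611/169⌉=22 ⌈3681/169⌉=22 ⌈3751/169⌉=23 ⌈3821/169⌉=23 ⌈3891/169⌉=24 ⌈3961/169⌉=24 ⌈4031/169⌉=24 ⌈4101/169⌉=25 ⌈4171/169⌉=25 ⌈4241/169⌉=26
  n=60…69: ⌈4311/169⌉=26 ⌈4381/169⌉=26 ⌈4451/169⌉=27 ⌈4521/169⌉=27 ⌈4591/169⌉=28 ⌈4661/169⌉=28 ⌈4731/169⌉=28 ⌈4801/169⌉=29 ⌈4871/169⌉=29 ⌈4941/169⌉=30
  n=70…79: ⌈5011/169⌉=30 ⌈5081/169⌉=31 ⌈5151/169⌉=31 ⌈5221/169⌉=31 ⌈5291/169⌉=32 ⌈5361/169⌉=32 ⌈5431/169⌉=33 ⌈5501/169⌉=33 ⌈5571/169⌉=33 ⌈5641/169⌉=34
  n=80…84: ⌈5711/169⌉=34 ⌈5781/169⌉=35 ⌈5851/169⌉=35 ⌈5921/169⌉=36 ⌈5991/169⌉=36
s_n = t_(n+1) − t_n for n = 0 … 83 gives
prefix = 100101001010100101001010100101001010010101001010010101001010010100101010010100101010
slide a length-7 window over [0..6] … [77..83] (78 windows); first occurrence of each distinct factor:
  [  0..  6] 1001010
  [  1..  7] 0010100
  [  2..  8] 0101001
  [  3..  9] 1010010
  [  4.. 10] 0100101
  [  6.. 12] 0010101
  [  7.. 13] 0101010
  [  8.. 14] 1010100
  (the other 70 windows repeat one of these)
distinct factors: {0010100, 0010101, 0100101, 0101001, 0101010, 1001010, 1010010, 1010100}
count = 8  (Sturmian bound for length 7 is 8)

8
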